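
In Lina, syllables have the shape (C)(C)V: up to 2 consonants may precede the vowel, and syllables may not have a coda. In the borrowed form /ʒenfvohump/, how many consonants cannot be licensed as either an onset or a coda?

3

The consonants /n/, /m/, /p/ cannot be parsed into a legal (C)(C)V syllable (no codas are permitted; onsets may contain at most 2 consonants).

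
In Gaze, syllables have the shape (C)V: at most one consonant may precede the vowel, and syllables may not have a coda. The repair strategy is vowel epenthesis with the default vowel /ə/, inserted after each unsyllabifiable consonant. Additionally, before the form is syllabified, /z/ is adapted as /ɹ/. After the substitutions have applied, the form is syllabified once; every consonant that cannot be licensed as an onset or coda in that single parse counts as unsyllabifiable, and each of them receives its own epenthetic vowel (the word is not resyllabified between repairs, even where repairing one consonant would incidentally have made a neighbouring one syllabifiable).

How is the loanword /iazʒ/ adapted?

Substitution: /z/ → /ɹ/, giving /iaɹʒ/.
Syllabifying with onset maximization leaves /ɹ/, /ʒ/ stranded (no codas are permitted; onsets are limited to one consonant).
Each unlicensed consonant becomes the onset of a new syllable: /ɹ/ → /ɹə/, /ʒ/ → /ʒə/.

iaɹəʒə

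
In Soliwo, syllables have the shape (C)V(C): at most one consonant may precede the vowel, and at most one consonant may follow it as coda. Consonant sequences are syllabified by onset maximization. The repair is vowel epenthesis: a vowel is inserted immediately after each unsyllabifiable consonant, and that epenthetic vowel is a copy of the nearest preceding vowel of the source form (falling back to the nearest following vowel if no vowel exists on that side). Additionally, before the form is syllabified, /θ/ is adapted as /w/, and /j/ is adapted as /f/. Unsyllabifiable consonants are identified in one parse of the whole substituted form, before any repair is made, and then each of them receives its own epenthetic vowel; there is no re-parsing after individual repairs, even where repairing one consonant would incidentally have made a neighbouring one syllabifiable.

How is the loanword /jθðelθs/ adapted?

feweðelwese

Substitution: /j/ → /f/, /θ/ → /w/, giving /fwðelws/.
Under (C)V(C), the unsyllabifiable consonants are /f/, /w/, /w/, /s/ (at most one coda consonant is licensed; onsets are limited to one consonant).
Inserting the epenthetic vowel yields /f/ → /fe/, /w/ → /we/, /w/ → /we/, /s/ → /se/.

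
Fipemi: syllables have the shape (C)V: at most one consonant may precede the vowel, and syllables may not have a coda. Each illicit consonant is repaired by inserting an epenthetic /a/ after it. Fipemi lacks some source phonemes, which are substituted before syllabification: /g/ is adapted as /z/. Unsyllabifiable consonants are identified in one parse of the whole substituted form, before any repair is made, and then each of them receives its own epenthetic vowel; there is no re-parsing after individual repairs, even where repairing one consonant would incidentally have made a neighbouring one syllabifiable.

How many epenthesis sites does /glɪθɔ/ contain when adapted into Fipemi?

1

After substitution the input is /zlɪθɔ/.
The unsyllabifiable consonants are /z/; each receives one epenthetic vowel.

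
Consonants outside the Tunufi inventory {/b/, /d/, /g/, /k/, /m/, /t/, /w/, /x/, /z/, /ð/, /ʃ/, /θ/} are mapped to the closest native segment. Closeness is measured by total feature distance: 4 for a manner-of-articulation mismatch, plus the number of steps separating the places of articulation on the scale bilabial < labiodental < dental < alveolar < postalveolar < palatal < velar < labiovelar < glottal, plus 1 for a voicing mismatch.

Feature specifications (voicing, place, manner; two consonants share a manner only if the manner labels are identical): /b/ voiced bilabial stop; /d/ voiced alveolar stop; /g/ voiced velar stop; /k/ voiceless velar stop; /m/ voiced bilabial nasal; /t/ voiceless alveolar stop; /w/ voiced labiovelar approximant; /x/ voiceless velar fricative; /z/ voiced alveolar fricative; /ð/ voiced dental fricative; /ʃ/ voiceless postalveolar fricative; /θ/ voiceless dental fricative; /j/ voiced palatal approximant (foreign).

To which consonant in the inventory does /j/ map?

/w/ is closest: same manner (approximant), place distance 2 (palatal→labiovelar), same voicing; total 2. Next closest is /g/ at distance 5.

w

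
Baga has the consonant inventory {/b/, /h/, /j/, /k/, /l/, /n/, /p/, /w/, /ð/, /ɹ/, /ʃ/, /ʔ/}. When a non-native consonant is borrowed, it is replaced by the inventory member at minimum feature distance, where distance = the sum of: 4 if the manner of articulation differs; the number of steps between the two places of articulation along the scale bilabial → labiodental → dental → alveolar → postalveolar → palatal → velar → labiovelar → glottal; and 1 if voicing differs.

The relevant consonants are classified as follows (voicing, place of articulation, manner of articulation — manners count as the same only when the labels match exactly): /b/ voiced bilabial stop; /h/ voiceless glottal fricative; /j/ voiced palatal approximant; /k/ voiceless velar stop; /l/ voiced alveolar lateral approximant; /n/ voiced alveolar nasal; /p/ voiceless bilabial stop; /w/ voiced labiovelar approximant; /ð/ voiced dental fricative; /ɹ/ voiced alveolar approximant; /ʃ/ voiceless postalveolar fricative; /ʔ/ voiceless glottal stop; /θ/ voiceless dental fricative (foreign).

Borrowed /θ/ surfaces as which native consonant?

ð

/ð/ is closest: same manner (fricative), place distance 0 (dental→dental), voicing differs (+1); total 1. Next closest is /ʃ/ at distance 2.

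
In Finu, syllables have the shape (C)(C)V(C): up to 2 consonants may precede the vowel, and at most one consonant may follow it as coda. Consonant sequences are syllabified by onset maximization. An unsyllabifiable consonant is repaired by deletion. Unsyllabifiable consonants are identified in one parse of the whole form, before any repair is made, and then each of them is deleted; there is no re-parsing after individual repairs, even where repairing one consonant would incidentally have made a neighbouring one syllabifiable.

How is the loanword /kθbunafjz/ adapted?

Syllabifying with onset maximization leaves /k/, /j/, /z/ stranded (at most one coda consonant is licensed; onsets may contain at most 2 consonants).
Each unlicensed consonant is deleted: /k/, /j/, /z/.

θbunaf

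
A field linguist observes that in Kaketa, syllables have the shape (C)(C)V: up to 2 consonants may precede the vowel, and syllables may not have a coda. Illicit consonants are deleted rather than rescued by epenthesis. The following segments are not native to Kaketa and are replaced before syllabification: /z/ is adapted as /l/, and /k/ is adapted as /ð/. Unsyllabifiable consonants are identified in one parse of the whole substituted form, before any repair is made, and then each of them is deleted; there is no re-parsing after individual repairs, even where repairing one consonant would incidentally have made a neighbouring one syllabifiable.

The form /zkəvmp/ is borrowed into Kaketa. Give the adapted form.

lðə

Substitution: /z/ → /l/, /k/ → /ð/, giving /lðəvmp/.
Syllabifying with onset maximization leaves /v/, /m/, /p/ stranded (no codas are permitted; onsets may contain at most 2 consonants).
Deletion applies to /v/, /m/, /p/.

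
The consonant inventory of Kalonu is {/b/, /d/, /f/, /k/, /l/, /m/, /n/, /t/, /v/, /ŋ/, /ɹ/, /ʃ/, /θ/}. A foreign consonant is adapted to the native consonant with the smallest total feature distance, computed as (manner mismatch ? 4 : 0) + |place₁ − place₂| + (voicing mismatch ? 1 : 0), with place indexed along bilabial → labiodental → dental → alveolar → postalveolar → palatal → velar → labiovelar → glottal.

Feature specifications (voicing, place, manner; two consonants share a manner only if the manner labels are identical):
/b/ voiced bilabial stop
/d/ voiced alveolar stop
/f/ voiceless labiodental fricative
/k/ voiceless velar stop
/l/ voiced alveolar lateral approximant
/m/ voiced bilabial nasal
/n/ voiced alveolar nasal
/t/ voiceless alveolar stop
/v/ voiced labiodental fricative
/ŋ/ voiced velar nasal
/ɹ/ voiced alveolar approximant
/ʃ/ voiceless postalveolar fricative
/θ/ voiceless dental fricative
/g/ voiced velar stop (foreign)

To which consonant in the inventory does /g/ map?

/k/ is closest: same manner (stop), place distance 0 (velar→velar), voicing differs (+1); total 1. Next closest is /d/ at distance 3.

k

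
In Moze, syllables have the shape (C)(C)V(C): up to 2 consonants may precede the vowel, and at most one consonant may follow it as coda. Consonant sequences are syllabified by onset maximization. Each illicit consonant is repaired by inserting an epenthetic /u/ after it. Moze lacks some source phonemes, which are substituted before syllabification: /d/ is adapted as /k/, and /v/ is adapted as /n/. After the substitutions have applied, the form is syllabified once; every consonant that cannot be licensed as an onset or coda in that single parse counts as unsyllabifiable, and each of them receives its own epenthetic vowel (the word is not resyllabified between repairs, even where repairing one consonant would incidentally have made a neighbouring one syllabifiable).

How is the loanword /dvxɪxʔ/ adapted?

kunxɪxʔu

Substitution: /d/ → /k/, /v/ → /n/, giving /knxɪxʔ/.
The consonants /k/, /ʔ/ cannot be parsed into a legal (C)(C)V(C) syllable (at most one coda consonant is licensed; onsets may contain at most 2 consonants).
Epenthesis after each stranded consonant: /k/ → /ku/, /ʔ/ → /ʔu/.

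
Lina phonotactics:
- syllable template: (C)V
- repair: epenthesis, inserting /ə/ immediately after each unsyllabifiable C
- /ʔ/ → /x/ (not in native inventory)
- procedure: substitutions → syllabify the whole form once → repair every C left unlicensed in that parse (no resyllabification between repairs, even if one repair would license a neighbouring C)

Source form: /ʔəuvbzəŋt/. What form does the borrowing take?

Substitution: /ʔ/ → /x/, giving /xəuvbzəŋt/.
Under (C)V, the unsyllabifiable consonants are /v/, /b/, /ŋ/, /t/ (no codas are permitted; onsets are limited to one consonant).
Epenthesis after each stranded consonant: /v/ → /və/, /b/ → /bə/, /ŋ/ → /ŋə/, /t/ → /tə/.

xəuvəbəzəŋətə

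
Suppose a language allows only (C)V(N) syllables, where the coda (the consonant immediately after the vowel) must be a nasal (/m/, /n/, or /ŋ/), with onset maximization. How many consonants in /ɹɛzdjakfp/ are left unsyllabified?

5

Under (C)V(N), the unsyllabifiable consonants are /z/, /d/, /k/, /f/, /p/ (only a nasal (/m/, /n/, or /ŋ/) is licensed in coda position; onsets are limited to one consonant).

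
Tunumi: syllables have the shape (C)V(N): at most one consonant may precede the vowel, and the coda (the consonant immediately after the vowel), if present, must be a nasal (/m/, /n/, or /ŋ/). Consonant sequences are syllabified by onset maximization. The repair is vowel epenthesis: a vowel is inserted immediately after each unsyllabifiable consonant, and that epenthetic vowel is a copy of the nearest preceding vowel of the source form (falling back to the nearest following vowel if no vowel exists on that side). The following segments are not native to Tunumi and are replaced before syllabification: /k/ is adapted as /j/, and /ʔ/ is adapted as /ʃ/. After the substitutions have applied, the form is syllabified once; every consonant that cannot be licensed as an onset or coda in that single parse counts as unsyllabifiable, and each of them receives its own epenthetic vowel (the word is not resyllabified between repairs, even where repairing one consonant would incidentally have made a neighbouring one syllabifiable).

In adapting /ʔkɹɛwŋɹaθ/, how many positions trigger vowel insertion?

After substitution the input is /ʃjɹɛwŋɹaθ/.
The unsyllabifiable consonants are /ʃ/, /j/, /w/, /ŋ/, /θ/; each receives one epenthetic vowel.

5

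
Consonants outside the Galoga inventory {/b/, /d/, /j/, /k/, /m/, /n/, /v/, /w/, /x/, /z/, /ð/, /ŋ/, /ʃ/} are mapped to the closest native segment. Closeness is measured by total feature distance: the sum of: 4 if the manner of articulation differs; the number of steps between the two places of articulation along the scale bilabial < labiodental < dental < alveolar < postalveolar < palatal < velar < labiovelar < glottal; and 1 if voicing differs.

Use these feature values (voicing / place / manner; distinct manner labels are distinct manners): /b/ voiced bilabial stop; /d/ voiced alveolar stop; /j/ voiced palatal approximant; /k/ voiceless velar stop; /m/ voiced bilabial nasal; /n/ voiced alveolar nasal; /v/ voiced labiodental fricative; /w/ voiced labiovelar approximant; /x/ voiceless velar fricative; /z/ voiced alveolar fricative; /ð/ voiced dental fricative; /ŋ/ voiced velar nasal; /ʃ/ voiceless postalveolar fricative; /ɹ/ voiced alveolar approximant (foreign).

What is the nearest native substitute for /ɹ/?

/j/ is closest: same manner (approximant), place distance 2 (alveolar→palatal), same voicing; total 2. Next closest is /d/ at distance 4.

j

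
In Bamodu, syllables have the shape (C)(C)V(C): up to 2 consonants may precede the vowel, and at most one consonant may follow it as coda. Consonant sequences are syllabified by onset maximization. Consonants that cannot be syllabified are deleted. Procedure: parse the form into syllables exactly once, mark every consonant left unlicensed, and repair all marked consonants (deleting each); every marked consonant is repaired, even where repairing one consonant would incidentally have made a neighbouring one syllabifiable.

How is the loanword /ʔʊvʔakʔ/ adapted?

Syllabifying with onset maximization leaves /ʔ/ stranded (at most one coda consonant is licensed; onsets may contain at most 2 consonants).
Deletion applies to /ʔ/.

ʔʊvʔak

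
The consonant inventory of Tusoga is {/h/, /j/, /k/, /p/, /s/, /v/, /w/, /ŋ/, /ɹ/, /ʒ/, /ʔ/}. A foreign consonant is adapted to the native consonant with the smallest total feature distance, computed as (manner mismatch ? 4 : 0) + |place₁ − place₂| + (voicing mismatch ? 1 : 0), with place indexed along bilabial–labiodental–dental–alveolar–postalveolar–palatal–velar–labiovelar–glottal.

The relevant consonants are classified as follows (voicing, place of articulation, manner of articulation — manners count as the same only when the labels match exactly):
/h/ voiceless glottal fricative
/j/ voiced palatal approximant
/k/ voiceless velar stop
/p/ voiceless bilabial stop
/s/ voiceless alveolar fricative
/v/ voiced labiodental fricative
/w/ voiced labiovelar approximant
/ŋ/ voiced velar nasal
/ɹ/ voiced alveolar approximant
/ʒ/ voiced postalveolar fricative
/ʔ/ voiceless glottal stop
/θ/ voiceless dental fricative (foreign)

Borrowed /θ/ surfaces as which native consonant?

s

/s/ is closest: same manner (fricative), place distance 1 (dental→alveolar), same voicing; total 1. Next closest is /v/ at distance 2.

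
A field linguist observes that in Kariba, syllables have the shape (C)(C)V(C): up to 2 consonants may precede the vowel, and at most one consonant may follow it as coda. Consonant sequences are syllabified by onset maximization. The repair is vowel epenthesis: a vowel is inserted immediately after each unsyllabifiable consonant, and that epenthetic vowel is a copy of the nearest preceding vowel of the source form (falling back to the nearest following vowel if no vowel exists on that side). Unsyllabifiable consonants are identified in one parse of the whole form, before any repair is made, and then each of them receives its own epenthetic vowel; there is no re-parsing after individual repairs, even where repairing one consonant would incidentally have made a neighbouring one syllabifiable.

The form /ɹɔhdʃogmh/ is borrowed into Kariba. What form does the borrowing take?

Under (C)(C)V(C), the unsyllabifiable consonants are /m/, /h/ (at most one coda consonant is licensed; onsets may contain at most 2 consonants).
Each unlicensed consonant becomes the onset of a new syllable: /m/ → /mo/, /h/ → /ho/.

ɹɔhdʃogmoho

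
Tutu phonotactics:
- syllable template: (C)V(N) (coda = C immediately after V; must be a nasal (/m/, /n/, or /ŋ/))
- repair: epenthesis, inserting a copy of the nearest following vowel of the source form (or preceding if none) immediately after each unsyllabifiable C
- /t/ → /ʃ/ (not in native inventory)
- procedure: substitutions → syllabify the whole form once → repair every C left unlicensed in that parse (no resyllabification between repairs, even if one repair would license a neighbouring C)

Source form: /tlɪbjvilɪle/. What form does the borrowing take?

Substitution: /t/ → /ʃ/, giving /ʃlɪbjvilɪle/.
The consonants /ʃ/, /b/, /j/ cannot be parsed into a legal (C)V(N) syllable (only a nasal (/m/, /n/, or /ŋ/) is licensed in coda position; onsets are limited to one consonant).
Each unlicensed consonant becomes the onset of a new syllable: /ʃ/ → /ʃɪ/, /b/ → /bi/, /j/ → /ji/.

ʃɪlɪbijivilɪle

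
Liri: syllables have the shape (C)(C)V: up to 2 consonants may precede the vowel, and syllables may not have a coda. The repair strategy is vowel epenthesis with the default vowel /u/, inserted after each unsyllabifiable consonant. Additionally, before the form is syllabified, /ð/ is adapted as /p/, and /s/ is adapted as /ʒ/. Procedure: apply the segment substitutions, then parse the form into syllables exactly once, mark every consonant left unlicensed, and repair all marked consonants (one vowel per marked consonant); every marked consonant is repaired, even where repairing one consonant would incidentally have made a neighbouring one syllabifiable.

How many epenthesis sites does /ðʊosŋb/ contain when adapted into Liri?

After substitution the input is /pʊoʒŋb/.
The unsyllabifiable consonants are /ʒ/, /ŋ/, /b/; each receives one epenthetic vowel.

3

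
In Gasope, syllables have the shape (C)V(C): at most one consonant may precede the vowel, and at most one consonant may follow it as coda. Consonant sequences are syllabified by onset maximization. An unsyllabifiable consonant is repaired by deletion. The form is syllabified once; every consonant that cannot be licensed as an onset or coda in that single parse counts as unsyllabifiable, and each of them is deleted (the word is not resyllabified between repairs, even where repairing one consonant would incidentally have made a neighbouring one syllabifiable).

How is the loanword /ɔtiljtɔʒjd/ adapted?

ɔtiltɔʒ

The consonants /j/, /j/, /d/ cannot be parsed into a legal (C)V(C) syllable (at most one coda consonant is licensed; onsets are limited to one consonant).
Deletion applies to /j/, /j/, /d/.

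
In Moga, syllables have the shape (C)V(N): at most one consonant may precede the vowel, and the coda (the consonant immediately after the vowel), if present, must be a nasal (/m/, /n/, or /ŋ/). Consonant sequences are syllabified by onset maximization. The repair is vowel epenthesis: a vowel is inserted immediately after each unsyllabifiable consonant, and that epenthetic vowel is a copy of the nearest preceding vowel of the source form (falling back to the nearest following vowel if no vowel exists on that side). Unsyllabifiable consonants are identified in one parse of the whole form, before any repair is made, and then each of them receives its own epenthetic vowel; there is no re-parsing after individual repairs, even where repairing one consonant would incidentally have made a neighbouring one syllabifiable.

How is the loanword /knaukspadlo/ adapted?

kanaukusupadalo

The consonants /k/, /k/, /s/, /d/ cannot be parsed into a legal (C)V(N) syllable (only a nasal (/m/, /n/, or /ŋ/) is licensed in coda position; onsets are limited to one consonant).
Each unlicensed consonant becomes the onset of a new syllable: /k/ → /ka/, /k/ → /ku/, /s/ → /su/, /d/ → /da/.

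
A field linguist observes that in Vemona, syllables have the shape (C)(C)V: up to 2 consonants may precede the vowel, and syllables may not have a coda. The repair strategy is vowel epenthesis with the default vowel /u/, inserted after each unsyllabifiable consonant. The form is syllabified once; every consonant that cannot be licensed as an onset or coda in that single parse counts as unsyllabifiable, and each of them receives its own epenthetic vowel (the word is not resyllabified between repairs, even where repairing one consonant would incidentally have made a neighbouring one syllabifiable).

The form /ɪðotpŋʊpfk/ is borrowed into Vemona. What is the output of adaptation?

Syllabifying with onset maximization leaves /t/, /p/, /f/, /k/ stranded (no codas are permitted; onsets may contain at most 2 consonants).
Each unlicensed consonant becomes the onset of a new syllable: /t/ → /tu/, /p/ → /pu/, /f/ → /fu/, /k/ → /ku/.

ɪðotupŋʊpufuku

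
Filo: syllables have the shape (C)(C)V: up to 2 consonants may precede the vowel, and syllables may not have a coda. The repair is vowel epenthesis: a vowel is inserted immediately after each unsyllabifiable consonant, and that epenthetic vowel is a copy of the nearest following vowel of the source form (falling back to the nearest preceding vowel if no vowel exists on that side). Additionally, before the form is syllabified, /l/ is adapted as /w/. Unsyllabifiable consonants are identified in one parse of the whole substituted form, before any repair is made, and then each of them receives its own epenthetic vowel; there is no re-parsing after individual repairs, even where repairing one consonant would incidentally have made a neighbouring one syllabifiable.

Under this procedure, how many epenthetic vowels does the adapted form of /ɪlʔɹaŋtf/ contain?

After substitution the input is /ɪwʔɹaŋtf/.
The unsyllabifiable consonants are /w/, /ŋ/, /t/, /f/; each receives one epenthetic vowel.

4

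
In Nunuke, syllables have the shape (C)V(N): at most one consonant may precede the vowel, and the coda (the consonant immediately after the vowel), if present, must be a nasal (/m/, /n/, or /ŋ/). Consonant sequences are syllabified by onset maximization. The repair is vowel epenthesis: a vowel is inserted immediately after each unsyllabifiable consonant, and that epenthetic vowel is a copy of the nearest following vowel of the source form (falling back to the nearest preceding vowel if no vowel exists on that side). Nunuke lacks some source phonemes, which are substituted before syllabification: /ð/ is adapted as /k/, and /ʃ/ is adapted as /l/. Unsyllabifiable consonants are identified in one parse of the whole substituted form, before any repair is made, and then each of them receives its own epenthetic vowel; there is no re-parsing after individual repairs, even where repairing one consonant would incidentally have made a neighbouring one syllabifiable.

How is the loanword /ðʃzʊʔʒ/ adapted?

kʊlʊzʊʔʊʒʊ

Substitution: /ð/ → /k/, /ʃ/ → /l/, giving /klzʊʔʒ/.
Under (C)V(N), the unsyllabifiable consonants are /k/, /l/, /ʔ/, /ʒ/ (only a nasal (/m/, /n/, or /ŋ/) is licensed in coda position; onsets are limited to one consonant).
Inserting the epenthetic vowel yields /k/ → /kʊ/, /l/ → /lʊ/, /ʔ/ → /ʔʊ/, /ʒ/ → /ʒʊ/.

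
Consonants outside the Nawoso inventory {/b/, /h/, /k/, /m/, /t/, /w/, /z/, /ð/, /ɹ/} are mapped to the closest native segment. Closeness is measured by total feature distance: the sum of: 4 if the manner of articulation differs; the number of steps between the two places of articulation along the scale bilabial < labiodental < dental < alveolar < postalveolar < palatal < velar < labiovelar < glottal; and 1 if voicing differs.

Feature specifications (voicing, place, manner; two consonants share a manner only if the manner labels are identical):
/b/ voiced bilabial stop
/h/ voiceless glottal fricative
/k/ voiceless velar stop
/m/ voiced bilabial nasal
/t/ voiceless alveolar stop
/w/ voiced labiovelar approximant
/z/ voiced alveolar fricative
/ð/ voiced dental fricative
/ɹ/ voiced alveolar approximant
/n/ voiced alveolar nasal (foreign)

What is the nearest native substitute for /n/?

/m/ is closest: same manner (nasal), place distance 3 (alveolar→bilabial), same voicing; total 3. Next closest is /z/ at distance 4.

m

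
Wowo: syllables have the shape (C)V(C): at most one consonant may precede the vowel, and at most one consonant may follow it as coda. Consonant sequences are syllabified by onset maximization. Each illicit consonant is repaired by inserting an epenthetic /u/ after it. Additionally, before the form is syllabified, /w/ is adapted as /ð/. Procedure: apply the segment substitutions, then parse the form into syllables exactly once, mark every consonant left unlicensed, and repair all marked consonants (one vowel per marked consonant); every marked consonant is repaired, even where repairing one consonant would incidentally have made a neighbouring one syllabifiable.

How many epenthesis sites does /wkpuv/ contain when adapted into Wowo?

2

After substitution the input is /ðkpuv/.
The unsyllabifiable consonants are /ð/, /k/; each receives one epenthetic vowel.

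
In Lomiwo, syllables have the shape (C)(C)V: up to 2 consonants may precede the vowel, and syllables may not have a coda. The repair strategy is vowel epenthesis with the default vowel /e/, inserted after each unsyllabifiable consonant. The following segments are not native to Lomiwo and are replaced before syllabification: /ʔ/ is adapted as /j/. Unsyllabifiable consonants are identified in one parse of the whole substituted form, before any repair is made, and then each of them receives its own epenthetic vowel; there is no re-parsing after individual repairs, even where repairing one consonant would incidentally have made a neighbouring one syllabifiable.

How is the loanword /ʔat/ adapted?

Substitution: /ʔ/ → /j/, giving /jat/.
Under (C)(C)V, the unsyllabifiable consonants are /t/ (no codas are permitted; onsets may contain at most 2 consonants).
Epenthesis after each stranded consonant: /t/ → /te/.

jate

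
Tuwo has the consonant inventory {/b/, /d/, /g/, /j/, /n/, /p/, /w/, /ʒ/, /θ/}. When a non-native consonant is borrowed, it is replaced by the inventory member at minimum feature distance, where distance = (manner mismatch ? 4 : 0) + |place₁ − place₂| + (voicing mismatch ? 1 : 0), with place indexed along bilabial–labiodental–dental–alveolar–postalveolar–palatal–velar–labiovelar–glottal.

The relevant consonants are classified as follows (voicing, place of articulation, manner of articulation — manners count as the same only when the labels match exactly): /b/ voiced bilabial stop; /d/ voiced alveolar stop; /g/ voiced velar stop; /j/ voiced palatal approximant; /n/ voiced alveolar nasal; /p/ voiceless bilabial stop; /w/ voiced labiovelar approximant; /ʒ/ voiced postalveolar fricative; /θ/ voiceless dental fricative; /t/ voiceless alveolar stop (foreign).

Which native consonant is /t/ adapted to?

d

/d/ is closest: same manner (stop), place distance 0 (alveolar→alveolar), voicing differs (+1); total 1. Next closest is /p/ at distance 3.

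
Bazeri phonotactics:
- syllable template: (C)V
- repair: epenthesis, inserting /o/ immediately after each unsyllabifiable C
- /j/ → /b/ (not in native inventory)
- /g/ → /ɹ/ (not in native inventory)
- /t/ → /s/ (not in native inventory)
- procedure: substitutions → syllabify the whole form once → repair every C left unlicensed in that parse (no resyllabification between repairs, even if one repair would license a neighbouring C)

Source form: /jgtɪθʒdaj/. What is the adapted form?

boɹosɪθoʒodabo

Substitution: /j/ → /b/, /g/ → /ɹ/, /t/ → /s/, giving /bɹsɪθʒdab/.
Under (C)V, the unsyllabifiable consonants are /b/, /ɹ/, /θ/, /ʒ/, /b/ (no codas are permitted; onsets are limited to one consonant).
Epenthesis after each stranded consonant: /b/ → /bo/, /ɹ/ → /ɹo/, /θ/ → /θo/, /ʒ/ → /ʒo/, /b/ → /bo/.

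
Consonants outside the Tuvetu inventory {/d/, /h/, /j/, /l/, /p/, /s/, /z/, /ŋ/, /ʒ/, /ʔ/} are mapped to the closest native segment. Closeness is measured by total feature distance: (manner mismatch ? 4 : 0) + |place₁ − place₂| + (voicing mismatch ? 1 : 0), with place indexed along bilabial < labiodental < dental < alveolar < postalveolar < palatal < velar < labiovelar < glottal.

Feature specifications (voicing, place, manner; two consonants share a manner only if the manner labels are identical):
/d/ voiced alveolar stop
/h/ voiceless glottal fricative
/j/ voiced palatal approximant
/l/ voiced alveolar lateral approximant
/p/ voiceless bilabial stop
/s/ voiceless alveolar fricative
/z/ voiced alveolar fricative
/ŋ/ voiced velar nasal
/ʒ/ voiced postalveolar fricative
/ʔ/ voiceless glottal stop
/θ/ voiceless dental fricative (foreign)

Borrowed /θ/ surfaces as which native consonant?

s

/s/ is closest: same manner (fricative), place distance 1 (dental→alveolar), same voicing; total 1. Next closest is /z/ at distance 2.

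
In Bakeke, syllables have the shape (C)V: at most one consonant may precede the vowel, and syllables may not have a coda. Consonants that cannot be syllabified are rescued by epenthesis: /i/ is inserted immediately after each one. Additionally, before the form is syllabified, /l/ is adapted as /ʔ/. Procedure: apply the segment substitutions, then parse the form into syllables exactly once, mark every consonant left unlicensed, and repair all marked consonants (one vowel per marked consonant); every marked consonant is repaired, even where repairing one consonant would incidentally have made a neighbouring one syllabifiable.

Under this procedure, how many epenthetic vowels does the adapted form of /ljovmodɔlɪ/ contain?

2

After substitution the input is /ʔjovmodɔʔɪ/.
The unsyllabifiable consonants are /ʔ/, /v/; each receives one epenthetic vowel.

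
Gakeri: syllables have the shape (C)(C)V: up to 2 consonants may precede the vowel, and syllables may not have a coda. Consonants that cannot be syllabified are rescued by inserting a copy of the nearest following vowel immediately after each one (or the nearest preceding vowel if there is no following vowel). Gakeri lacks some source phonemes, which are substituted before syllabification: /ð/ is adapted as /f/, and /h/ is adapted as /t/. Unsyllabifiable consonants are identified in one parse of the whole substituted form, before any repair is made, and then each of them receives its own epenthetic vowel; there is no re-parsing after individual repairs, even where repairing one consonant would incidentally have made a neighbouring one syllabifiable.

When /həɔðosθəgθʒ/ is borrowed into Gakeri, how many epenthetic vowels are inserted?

After substitution the input is /təɔfosθəgθʒ/.
The unsyllabifiable consonants are /g/, /θ/, /ʒ/; each receives one epenthetic vowel.

3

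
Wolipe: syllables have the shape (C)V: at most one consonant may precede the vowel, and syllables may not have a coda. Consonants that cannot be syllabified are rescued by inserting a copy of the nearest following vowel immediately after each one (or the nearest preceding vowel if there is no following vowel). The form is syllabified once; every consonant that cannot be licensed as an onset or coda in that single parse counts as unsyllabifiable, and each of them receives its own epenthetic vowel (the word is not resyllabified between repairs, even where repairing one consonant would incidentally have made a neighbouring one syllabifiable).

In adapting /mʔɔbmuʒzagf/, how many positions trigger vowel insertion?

The unsyllabifiable consonants are /m/, /b/, /ʒ/, /g/, /f/; each receives one epenthetic vowel.

5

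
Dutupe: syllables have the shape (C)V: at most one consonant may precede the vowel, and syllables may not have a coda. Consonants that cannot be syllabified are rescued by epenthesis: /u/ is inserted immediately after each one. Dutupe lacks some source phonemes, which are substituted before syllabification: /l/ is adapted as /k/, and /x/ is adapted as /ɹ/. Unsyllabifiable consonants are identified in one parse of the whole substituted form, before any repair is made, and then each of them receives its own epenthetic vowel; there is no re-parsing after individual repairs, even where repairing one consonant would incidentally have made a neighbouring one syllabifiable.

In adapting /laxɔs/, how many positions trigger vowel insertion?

After substitution the input is /kaɹɔs/.
The unsyllabifiable consonants are /s/; each receives one epenthetic vowel.

1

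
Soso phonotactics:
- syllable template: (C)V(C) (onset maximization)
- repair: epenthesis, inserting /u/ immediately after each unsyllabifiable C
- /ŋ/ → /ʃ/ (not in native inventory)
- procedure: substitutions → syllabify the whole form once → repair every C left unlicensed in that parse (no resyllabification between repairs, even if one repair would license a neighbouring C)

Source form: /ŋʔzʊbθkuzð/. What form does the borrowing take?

ʃuʔuzʊbθukuzðu

Substitution: /ŋ/ → /ʃ/, giving /ʃʔzʊbθkuzð/.
The consonants /ʃ/, /ʔ/, /θ/, /ð/ cannot be parsed into a legal (C)V(C) syllable (at most one coda consonant is licensed; onsets are limited to one consonant).
Epenthesis after each stranded consonant: /ʃ/ → /ʃu/, /ʔ/ → /ʔu/, /θ/ → /θu/, /ð/ → /ðu/.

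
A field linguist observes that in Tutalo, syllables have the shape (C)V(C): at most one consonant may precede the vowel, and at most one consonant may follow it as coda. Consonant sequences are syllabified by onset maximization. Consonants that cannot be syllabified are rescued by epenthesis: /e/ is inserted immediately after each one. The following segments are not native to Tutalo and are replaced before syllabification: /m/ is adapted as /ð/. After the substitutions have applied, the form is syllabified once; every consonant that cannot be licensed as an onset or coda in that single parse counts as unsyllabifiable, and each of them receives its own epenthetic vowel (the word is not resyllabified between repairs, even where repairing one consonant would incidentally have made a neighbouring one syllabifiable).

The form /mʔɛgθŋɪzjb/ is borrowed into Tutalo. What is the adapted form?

Substitution: /m/ → /ð/, giving /ðʔɛgθŋɪzjb/.
Syllabifying with onset maximization leaves /ð/, /θ/, /j/, /b/ stranded (at most one coda consonant is licensed; onsets are limited to one consonant).
Inserting the epenthetic vowel yields /ð/ → /ðe/, /θ/ → /θe/, /j/ → /je/, /b/ → /be/.

ðeʔɛgθeŋɪzjebe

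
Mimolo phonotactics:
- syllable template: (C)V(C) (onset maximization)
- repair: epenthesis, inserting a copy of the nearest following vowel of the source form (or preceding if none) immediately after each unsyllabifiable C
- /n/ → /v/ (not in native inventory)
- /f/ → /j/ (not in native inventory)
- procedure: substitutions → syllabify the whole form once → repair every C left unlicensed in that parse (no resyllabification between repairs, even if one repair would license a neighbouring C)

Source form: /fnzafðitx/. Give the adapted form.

javazajðitxi

Substitution: /f/ → /j/, /n/ → /v/, giving /jvzajðitx/.
The consonants /j/, /v/, /x/ cannot be parsed into a legal (C)V(C) syllable (at most one coda consonant is licensed; onsets are limited to one consonant).
Each unlicensed consonant becomes the onset of a new syllable: /j/ → /ja/, /v/ → /va/, /x/ → /xi/.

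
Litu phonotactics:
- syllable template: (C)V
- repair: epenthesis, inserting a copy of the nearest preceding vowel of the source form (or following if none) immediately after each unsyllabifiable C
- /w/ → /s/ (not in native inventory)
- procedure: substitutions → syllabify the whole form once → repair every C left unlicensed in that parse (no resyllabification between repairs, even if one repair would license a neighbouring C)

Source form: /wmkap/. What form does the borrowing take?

samakapa

Substitution: /w/ → /s/, giving /smkap/.
The consonants /s/, /m/, /p/ cannot be parsed into a legal (C)V syllable (no codas are permitted; onsets are limited to one consonant).
Inserting the epenthetic vowel yields /s/ → /sa/, /m/ → /ma/, /p/ → /pa/.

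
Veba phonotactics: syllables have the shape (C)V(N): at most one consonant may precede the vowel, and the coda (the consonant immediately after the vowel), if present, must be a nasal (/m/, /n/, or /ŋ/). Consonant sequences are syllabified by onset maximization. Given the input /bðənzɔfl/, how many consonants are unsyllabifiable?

3

The consonants /b/, /f/, /l/ cannot be parsed into a legal (C)V(N) syllable (only a nasal (/m/, /n/, or /ŋ/) is licensed in coda position; onsets are limited to one consonant).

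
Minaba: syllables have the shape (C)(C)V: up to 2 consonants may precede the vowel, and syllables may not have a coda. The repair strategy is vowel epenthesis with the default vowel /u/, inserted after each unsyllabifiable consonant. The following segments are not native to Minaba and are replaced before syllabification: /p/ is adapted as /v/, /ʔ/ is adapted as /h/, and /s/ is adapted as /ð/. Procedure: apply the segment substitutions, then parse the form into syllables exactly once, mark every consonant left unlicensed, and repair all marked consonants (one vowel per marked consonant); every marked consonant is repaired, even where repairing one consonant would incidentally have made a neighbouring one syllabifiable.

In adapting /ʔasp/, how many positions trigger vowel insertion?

2

After substitution the input is /haðv/.
The unsyllabifiable consonants are /ð/, /v/; each receives one epenthetic vowel.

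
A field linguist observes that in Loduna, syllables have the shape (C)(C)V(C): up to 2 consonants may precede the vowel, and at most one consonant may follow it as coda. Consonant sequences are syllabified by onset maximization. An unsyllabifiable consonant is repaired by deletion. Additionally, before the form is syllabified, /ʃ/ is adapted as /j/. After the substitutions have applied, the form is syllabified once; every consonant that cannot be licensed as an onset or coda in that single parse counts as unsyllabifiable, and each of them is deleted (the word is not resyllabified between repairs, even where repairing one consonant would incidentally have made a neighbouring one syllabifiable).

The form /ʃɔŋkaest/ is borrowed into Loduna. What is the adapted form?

jɔŋkaes

Substitution: /ʃ/ → /j/, giving /jɔŋkaest/.
The consonants /t/ cannot be parsed into a legal (C)(C)V(C) syllable (at most one coda consonant is licensed; onsets may contain at most 2 consonants).
Each unlicensed consonant is deleted: /t/.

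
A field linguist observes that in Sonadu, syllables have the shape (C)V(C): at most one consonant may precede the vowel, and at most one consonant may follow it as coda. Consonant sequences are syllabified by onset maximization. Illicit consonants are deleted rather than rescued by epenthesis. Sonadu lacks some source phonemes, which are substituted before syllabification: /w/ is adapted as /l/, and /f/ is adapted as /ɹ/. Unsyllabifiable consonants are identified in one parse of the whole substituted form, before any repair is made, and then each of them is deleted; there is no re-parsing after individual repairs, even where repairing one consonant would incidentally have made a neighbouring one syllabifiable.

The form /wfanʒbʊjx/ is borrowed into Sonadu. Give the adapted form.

Substitution: /w/ → /l/, /f/ → /ɹ/, giving /lɹanʒbʊjx/.
The consonants /l/, /ʒ/, /x/ cannot be parsed into a legal (C)V(C) syllable (at most one coda consonant is licensed; onsets are limited to one consonant).
Deletion applies to /l/, /ʒ/, /x/.

ɹanbʊj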